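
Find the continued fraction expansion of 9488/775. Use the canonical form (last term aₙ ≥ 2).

9488 = 12·775 + 188
775 = 4·188 + 23
188 = 8·23 + 4
23 = 5·4 + 3
4 = 1·3 + 1
3 = 3·1 + 0  (stop)
So 9488/775 = [12; 4, 8, 5, 1, 3].

[12; 4, 8, 5, 1, 3]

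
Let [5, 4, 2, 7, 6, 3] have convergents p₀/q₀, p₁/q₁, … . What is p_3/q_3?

Using pₖ = aₖpₖ₋₁ + pₖ₋₂, qₖ = aₖqₖ₋₁ + qₖ₋₂ (with p₋₁=1, p₋₂=0, q₋₁=0, q₋₂=1):
  k=0: a=5, p=5, q=1
  k=1: a=4, p=21, q=4
  k=2: a=2, p=47, q=9
  k=3: a=7, p=350, q=67

350/67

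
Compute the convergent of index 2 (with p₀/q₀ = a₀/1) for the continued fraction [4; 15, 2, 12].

126/31

Using pₖ = aₖpₖ₋₁ + pₖ₋₂, qₖ = aₖqₖ₋₁ + qₖ₋₂ (with p₋₁=1, p₋₂=0, q₋₁=0, q₋₂=1):
  k=0: a=4, p=4, q=1
  k=1: a=15, p=61, q=15
  k=2: a=2, p=126, q=31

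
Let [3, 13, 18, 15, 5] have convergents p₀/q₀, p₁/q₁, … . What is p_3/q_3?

10885/3538

Using pₖ = aₖpₖ₋₁ + pₖ₋₂, qₖ = aₖqₖ₋₁ + qₖ₋₂ (with p₋₁=1, p₋₂=0, q₋₁=0, q₋₂=1):
  k=0: a=3, p=3, q=1
  k=1: a=13, p=40, q=13
  k=2: a=18, p=723, q=235
  k=3: a=15, p=10885, q=3538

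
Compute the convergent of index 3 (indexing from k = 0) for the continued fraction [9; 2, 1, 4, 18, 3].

131/14

Using pₖ = aₖpₖ₋₁ + pₖ₋₂, qₖ = aₖqₖ₋₁ + qₖ₋₂ (with p₋₁=1, p₋₂=0, q₋₁=0, q₋₂=1):
  k=0: a=9, p=9, q=1
  k=1: a=2, p=19, q=2
  k=2: a=1, p=28, q=3
  k=3: a=4, p=131, q=14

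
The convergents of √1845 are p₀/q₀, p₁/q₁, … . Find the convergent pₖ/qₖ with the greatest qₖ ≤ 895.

37842/881

√1845 = [42; 1, 20, 2, 20, 1, 84, …] (period length 6).
Convergents:
  p_0/q_0 = 42/1
  p_1/q_1 = 43/1
  p_2/q_2 = 902/21
  p_3/q_3 = 1847/43
  p_4/q_4 = 37842/881
  p_5/q_5 = 39689/924
q_4 = 881 ≤ 895 < 924 = q_5, so the answer is 37842/881.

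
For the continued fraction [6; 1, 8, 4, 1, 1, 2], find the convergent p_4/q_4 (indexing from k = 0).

Using pₖ = aₖpₖ₋₁ + pₖ₋₂, qₖ = aₖqₖ₋₁ + qₖ₋₂ (with p₋₁=1, p₋₂=0, q₋₁=0, q₋₂=1):
  k=0: a=6, p=6, q=1
  k=1: a=1, p=7, q=1
  k=2: a=8, p=62, q=9
  k=3: a=4, p=255, q=37
  k=4: a=1, p=317, q=46

317/46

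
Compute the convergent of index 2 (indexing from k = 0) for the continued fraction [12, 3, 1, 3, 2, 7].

Using pₖ = aₖpₖ₋₁ + pₖ₋₂, qₖ = aₖqₖ₋₁ + qₖ₋₂ (with p₋₁=1, p₋₂=0, q₋₁=0, q₋₂=1):
  k=0: a=12, p=12, q=1
  k=1: a=3, p=37, q=3
  k=2: a=1, p=49, q=4

49/4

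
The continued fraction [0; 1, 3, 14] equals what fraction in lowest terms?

43/57

Fold from the inside: start with 14/1.
  3 + 1/14 = 43/14
  1 + 14/43 = 57/43
  0 + 43/57 = 43/57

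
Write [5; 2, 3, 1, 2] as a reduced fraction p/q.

Fold from the inside: start with 2/1.
  1 + 1/2 = 3/2
  3 + 2/3 = 11/3
  2 + 3/11 = 25/11
  5 + 11/25 = 136/25

136/25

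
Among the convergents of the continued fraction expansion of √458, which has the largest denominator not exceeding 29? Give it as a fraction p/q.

√458 = [21; 2, 2, 42, …] (period length 3).
Convergents:
  p_0/q_0 = 21/1
  p_1/q_1 = 43/2
  p_2/q_2 = 107/5
  p_3/q_3 = 4537/212
q_2 = 5 ≤ 29 < 212 = q_3, so the answer is 107/5.

107/5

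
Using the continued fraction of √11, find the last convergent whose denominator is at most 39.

√11 = [3; 3, 6, …] (period length 2).
Convergents:
  p_0/q_0 = 3/1
  p_1/q_1 = 10/3
  p_2/q_2 = 63/19
  p_3/q_3 = 199/60
q_2 = 19 ≤ 39 < 60 = q_3, so the answer is 63/19.

63/19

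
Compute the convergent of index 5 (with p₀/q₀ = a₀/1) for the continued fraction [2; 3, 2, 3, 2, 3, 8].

433/189

Using pₖ = aₖpₖ₋₁ + pₖ₋₂, qₖ = aₖqₖ₋₁ + qₖ₋₂ (with p₋₁=1, p₋₂=0, q₋₁=0, q₋₂=1):
  k=0: a=2, p=2, q=1
  k=1: a=3, p=7, q=3
  k=2: a=2, p=16, q=7
  k=3: a=3, p=55, q=24
  k=4: a=2, p=126, q=55
  k=5: a=3, p=433, q=189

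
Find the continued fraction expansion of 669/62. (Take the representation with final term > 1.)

669 = 10*62 + 49
62 = 1*49 + 13
49 = 3*13 + 10
13 = 1*10 + 3
10 = 3*3 + 1
3 = 3*1 + 0  (stop)
So 669/62 = [10; 1, 3, 1, 3, 3].

[10; 1, 3, 1, 3, 3]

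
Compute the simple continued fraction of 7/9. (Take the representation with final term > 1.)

[0; 1, 3, 2]

7 = 0*9 + 7
9 = 1*7 + 2
7 = 3*2 + 1
2 = 2*1 + 0  (stop)
So 7/9 = [0; 1, 3, 2].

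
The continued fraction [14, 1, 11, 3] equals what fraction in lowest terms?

Fold from the inside: start with 3/1.
  11 + 1/3 = 34/3
  1 + 3/34 = 37/34
  14 + 34/37 = 552/37

552/37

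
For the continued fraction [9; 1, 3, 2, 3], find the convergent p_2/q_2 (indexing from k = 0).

39/4

Using pₖ = aₖpₖ₋₁ + pₖ₋₂, qₖ = aₖqₖ₋₁ + qₖ₋₂ (with p₋₁=1, p₋₂=0, q₋₁=0, q₋₂=1):
  k=0: a=9, p=9, q=1
  k=1: a=1, p=10, q=1
  k=2: a=3, p=39, q=4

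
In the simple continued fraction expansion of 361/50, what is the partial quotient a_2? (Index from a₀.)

1

361 = 7·50 + 11   →  a_0 = 7
50 = 4·11 + 6   →  a_1 = 4
11 = 1·6 + 5   →  a_2 = 1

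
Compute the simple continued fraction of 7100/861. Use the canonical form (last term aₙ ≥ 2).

7100 = 8×861 + 212
861 = 4×212 + 13
212 = 16×13 + 4
13 = 3×4 + 1
4 = 4×1 + 0  (stop)
So 7100/861 = [8; 4, 16, 3, 4].

[8; 4, 16, 3, 4]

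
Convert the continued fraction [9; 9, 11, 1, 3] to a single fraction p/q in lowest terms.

3890/427

Using pₖ = aₖpₖ₋₁ + pₖ₋₂ and qₖ = aₖqₖ₋₁ + qₖ₋₂:
  k=0: a=9, p=9, q=1
  k=1: a=9, p=82, q=9
  k=2: a=11, p=911, q=100
  k=3: a=1, p=993, q=109
  k=4: a=3, p=3890, q=427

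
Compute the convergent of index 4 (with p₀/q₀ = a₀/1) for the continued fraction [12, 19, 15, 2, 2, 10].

17693/1468

Using pₖ = aₖpₖ₋₁ + pₖ₋₂, qₖ = aₖqₖ₋₁ + qₖ₋₂ (with p₋₁=1, p₋₂=0, q₋₁=0, q₋₂=1):
  k=0: a=12, p=12, q=1
  k=1: a=19, p=229, q=19
  k=2: a=15, p=3447, q=286
  k=3: a=2, p=7123, q=591
  k=4: a=2, p=17693, q=1468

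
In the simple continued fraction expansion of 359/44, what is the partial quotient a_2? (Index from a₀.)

3

359 = 8·44 + 7   →  a_0 = 8
44 = 6·7 + 2   →  a_1 = 6
7 = 3·2 + 1   →  a_2 = 3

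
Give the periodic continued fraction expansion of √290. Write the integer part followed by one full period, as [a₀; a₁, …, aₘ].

a₀ = ⌊√290⌋ = 17.
With m₀=0, d₀=1 and mₖ₊₁ = dₖaₖ − mₖ, dₖ₊₁ = (n − mₖ₊₁²)/dₖ, aₖ₊₁ = ⌊(a₀+mₖ₊₁)/dₖ₊₁⌋:
  k=1: m=17, d=1, a=34
d=1 and a=2a₀=34 at k=1, so the next step gives (m, d) = (17, 1) again — its k=1 value — and the period has length 1.

[17; 34]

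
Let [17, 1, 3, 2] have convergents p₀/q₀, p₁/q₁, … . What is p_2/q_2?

71/4

Using pₖ = aₖpₖ₋₁ + pₖ₋₂, qₖ = aₖqₖ₋₁ + qₖ₋₂ (with p₋₁=1, p₋₂=0, q₋₁=0, q₋₂=1):
  k=0: a=17, p=17, q=1
  k=1: a=1, p=18, q=1
  k=2: a=3, p=71, q=4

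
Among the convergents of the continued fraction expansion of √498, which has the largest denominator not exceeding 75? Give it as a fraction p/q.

424/19

√498 = [22; 3, 6, 22, 6, 3, 44, …] (period length 6).
Convergents:
  p_0/q_0 = 22/1
  p_1/q_1 = 67/3
  p_2/q_2 = 424/19
  p_3/q_3 = 9395/421
q_2 = 19 ≤ 75 < 421 = q_3, so the answer is 424/19.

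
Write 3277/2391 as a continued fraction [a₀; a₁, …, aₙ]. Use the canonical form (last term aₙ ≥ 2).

3277 = 1·2391 + 886
2391 = 2·886 + 619
886 = 1·619 + 267
619 = 2·267 + 85
267 = 3·85 + 12
85 = 7·12 + 1
12 = 12·1 + 0  (stop)
So 3277/2391 = [1; 2, 1, 2, 3, 7, 12].

[1; 2, 1, 2, 3, 7, 12]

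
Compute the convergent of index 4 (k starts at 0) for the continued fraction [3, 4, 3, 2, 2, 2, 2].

236/73

Using pₖ = aₖpₖ₋₁ + pₖ₋₂, qₖ = aₖqₖ₋₁ + qₖ₋₂ (with p₋₁=1, p₋₂=0, q₋₁=0, q₋₂=1):
  k=0: a=3, p=3, q=1
  k=1: a=4, p=13, q=4
  k=2: a=3, p=42, q=13
  k=3: a=2, p=97, q=30
  k=4: a=2, p=236, q=73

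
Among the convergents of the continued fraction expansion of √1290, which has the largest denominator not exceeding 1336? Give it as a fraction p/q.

√1290 = [35; 1, 10, 1, 70, …] (period length 4).
Convergents:
  p_0/q_0 = 35/1
  p_1/q_1 = 36/1
  p_2/q_2 = 395/11
  p_3/q_3 = 431/12
  p_4/q_4 = 30565/851
  p_5/q_5 = 30996/863
  p_6/q_6 = 340525/9481
q_5 = 863 ≤ 1336 < 9481 = q_6, so the answer is 30996/863.

30996/863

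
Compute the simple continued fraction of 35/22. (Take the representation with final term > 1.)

35 = 1*22 + 13
22 = 1*13 + 9
13 = 1*9 + 4
9 = 2*4 + 1
4 = 4*1 + 0  (stop)
So 35/22 = [1; 1, 1, 2, 4].

[1; 1, 1, 2, 4]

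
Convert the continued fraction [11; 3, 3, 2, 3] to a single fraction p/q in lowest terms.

Using pₖ = aₖpₖ₋₁ + pₖ₋₂ and qₖ = aₖqₖ₋₁ + qₖ₋₂:
  k=0: a=11, p=11, q=1
  k=1: a=3, p=34, q=3
  k=2: a=3, p=113, q=10
  k=3: a=2, p=260, q=23
  k=4: a=3, p=893, q=79

893/79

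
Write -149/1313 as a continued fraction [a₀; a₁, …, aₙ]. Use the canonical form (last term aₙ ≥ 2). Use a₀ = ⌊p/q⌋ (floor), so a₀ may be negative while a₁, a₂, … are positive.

[-1; 1, 7, 1, 4, 3, 9]

-149 = -1×1313 + 1164
1313 = 1×1164 + 149
1164 = 7×149 + 121
149 = 1×121 + 28
121 = 4×28 + 9
28 = 3×9 + 1
9 = 9×1 + 0  (stop)
So -149/1313 = [-1; 1, 7, 1, 4, 3, 9].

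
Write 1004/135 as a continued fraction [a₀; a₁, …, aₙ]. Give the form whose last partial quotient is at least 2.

1004 = 7×135 + 59
135 = 2×59 + 17
59 = 3×17 + 8
17 = 2×8 + 1
8 = 8×1 + 0  (stop)
So 1004/135 = [7; 2, 3, 2, 8].

[7; 2, 3, 2, 8]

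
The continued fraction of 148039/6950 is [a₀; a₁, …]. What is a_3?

17

148039 = 21·6950 + 2089   →  a_0 = 21
6950 = 3·2089 + 683   →  a_1 = 3
2089 = 3·683 + 40   →  a_2 = 3
683 = 17·40 + 3   →  a_3 = 17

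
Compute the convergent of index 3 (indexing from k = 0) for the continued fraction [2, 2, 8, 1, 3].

Using pₖ = aₖpₖ₋₁ + pₖ₋₂, qₖ = aₖqₖ₋₁ + qₖ₋₂ (with p₋₁=1, p₋₂=0, q₋₁=0, q₋₂=1):
  k=0: a=2, p=2, q=1
  k=1: a=2, p=5, q=2
  k=2: a=8, p=42, q=17
  k=3: a=1, p=47, q=19

47/19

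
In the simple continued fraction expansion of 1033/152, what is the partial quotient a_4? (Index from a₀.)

1033 = 6·152 + 121   →  a_0 = 6
152 = 1·121 + 31   →  a_1 = 1
121 = 3·31 + 28   →  a_2 = 3
31 = 1·28 + 3   →  a_3 = 1
28 = 9·3 + 1   →  a_4 = 9

9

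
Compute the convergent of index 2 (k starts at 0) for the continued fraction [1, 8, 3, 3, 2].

Using pₖ = aₖpₖ₋₁ + pₖ₋₂, qₖ = aₖqₖ₋₁ + qₖ₋₂ (with p₋₁=1, p₋₂=0, q₋₁=0, q₋₂=1):
  k=0: a=1, p=1, q=1
  k=1: a=8, p=9, q=8
  k=2: a=3, p=28, q=25

28/25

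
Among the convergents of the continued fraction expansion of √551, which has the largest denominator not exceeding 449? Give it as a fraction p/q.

8380/357

√551 = [23; 2, 8, 1, 8, 2, 46, …] (period length 6).
Convergents:
  p_0/q_0 = 23/1
  p_1/q_1 = 47/2
  p_2/q_2 = 399/17
  p_3/q_3 = 446/19
  p_4/q_4 = 3967/169
  p_5/q_5 = 8380/357
  p_6/q_6 = 389447/16591
q_5 = 357 ≤ 449 < 16591 = q_6, so the answer is 8380/357.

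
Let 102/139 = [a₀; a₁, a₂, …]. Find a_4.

102 = 0·139 + 102   →  a_0 = 0
139 = 1·102 + 37   →  a_1 = 1
102 = 2·37 + 28   →  a_2 = 2
37 = 1·28 + 9   →  a_3 = 1
28 = 3·9 + 1   →  a_4 = 3

3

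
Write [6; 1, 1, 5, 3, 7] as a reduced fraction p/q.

Using pₖ = aₖpₖ₋₁ + pₖ₋₂ and qₖ = aₖqₖ₋₁ + qₖ₋₂:
  k=0: a=6, p=6, q=1
  k=1: a=1, p=7, q=1
  k=2: a=1, p=13, q=2
  k=3: a=5, p=72, q=11
  k=4: a=3, p=229, q=35
  k=5: a=7, p=1675, q=256

1675/256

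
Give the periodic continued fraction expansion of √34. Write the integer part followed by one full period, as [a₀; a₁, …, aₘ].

a₀ = ⌊√34⌋ = 5.
With m₀=0, d₀=1 and mₖ₊₁ = dₖaₖ − mₖ, dₖ₊₁ = (n − mₖ₊₁²)/dₖ, aₖ₊₁ = ⌊(a₀+mₖ₊₁)/dₖ₊₁⌋:
  k=1: m=5, d=9, a=1
  k=2: m=4, d=2, a=4
  k=3: m=4, d=9, a=1
  k=4: m=5, d=1, a=10
d=1 and a=2a₀=10 at k=4, so the next step gives (m, d) = (5, 9) again — its k=1 value — and the period has length 4.

[5; 1, 4, 1, 10]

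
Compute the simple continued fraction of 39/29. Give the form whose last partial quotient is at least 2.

[1; 2, 1, 9]

39 = 1×29 + 10
29 = 2×10 + 9
10 = 1×9 + 1
9 = 9×1 + 0  (stop)
So 39/29 = [1; 2, 1, 9].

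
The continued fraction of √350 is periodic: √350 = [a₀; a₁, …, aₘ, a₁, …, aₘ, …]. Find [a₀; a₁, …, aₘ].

a₀ = ⌊√350⌋ = 18.
With m₀=0, d₀=1 and mₖ₊₁ = dₖaₖ − mₖ, dₖ₊₁ = (n − mₖ₊₁²)/dₖ, aₖ₊₁ = ⌊(a₀+mₖ₊₁)/dₖ₊₁⌋:
  k=1: m=18, d=26, a=1
  k=2: m=8, d=11, a=2
  k=3: m=14, d=14, a=2
  k=4: m=14, d=11, a=2
  k=5: m=8, d=26, a=1
  k=6: m=18, d=1, a=36
d=1 and a=2a₀=36 at k=6, so the next step gives (m, d) = (18, 26) again — its k=1 value — and the period has length 6.

[18; 1, 2, 2, 2, 1, 36]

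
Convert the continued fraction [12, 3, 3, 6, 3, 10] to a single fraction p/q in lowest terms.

25255/2053

Fold from the inside: start with 10/1.
  3 + 1/10 = 31/10
  6 + 10/31 = 196/31
  3 + 31/196 = 619/196
  3 + 196/619 = 2053/619
  12 + 619/2053 = 25255/2053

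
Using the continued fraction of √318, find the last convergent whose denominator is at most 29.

107/6

√318 = [17; 1, 4, 1, 34, …] (period length 4).
Convergents:
  p_0/q_0 = 17/1
  p_1/q_1 = 18/1
  p_2/q_2 = 89/5
  p_3/q_3 = 107/6
  p_4/q_4 = 3727/209
q_3 = 6 ≤ 29 < 209 = q_4, so the answer is 107/6.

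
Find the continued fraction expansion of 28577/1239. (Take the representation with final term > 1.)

28577 = 23×1239 + 80
1239 = 15×80 + 39
80 = 2×39 + 2
39 = 19×2 + 1
2 = 2×1 + 0  (stop)
So 28577/1239 = [23; 15, 2, 19, 2].

[23; 15, 2, 19, 2]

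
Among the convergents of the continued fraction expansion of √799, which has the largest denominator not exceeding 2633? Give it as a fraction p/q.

71995/2547

√799 = [28; 3, 1, 3, 56, …] (period length 4).
Convergents:
  p_0/q_0 = 28/1
  p_1/q_1 = 85/3
  p_2/q_2 = 113/4
  p_3/q_3 = 424/15
  p_4/q_4 = 23857/844
  p_5/q_5 = 71995/2547
  p_6/q_6 = 95852/3391
q_5 = 2547 ≤ 2633 < 3391 = q_6, so the answer is 71995/2547.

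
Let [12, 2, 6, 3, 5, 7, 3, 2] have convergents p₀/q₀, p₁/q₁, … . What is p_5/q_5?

Using pₖ = aₖpₖ₋₁ + pₖ₋₂, qₖ = aₖqₖ₋₁ + qₖ₋₂ (with p₋₁=1, p₋₂=0, q₋₁=0, q₋₂=1):
  k=0: a=12, p=12, q=1
  k=1: a=2, p=25, q=2
  k=2: a=6, p=162, q=13
  k=3: a=3, p=511, q=41
  k=4: a=5, p=2717, q=218
  k=5: a=7, p=19530, q=1567

19530/1567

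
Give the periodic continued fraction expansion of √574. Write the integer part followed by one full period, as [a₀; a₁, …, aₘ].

[23; 1, 22, 1, 46]

a₀ = ⌊√574⌋ = 23.
With m₀=0, d₀=1 and mₖ₊₁ = dₖaₖ − mₖ, dₖ₊₁ = (n − mₖ₊₁²)/dₖ, aₖ₊₁ = ⌊(a₀+mₖ₊₁)/dₖ₊₁⌋:
  k=1: m=23, d=45, a=1
  k=2: m=22, d=2, a=22
  k=3: m=22, d=45, a=1
  k=4: m=23, d=1, a=46
d=1 and a=2a₀=46 at k=4, so the next step gives (m, d) = (23, 45) again — its k=1 value — and the period has length 4.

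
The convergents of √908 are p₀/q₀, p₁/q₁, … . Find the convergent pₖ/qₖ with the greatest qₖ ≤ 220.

√908 = [30; 7, 1, 1, 14, 1, 1, 7, 60, …] (period length 8).
Convergents:
  p_0/q_0 = 30/1
  p_1/q_1 = 211/7
  p_2/q_2 = 241/8
  p_3/q_3 = 452/15
  p_4/q_4 = 6569/218
  p_5/q_5 = 7021/233
q_4 = 218 ≤ 220 < 233 = q_5, so the answer is 6569/218.

6569/218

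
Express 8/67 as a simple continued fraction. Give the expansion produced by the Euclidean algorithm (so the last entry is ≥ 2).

[0; 8, 2, 1, 2]

8 = 0·67 + 8
67 = 8·8 + 3
8 = 2·3 + 2
3 = 1·2 + 1
2 = 2·1 + 0  (stop)
So 8/67 = [0; 8, 2, 1, 2].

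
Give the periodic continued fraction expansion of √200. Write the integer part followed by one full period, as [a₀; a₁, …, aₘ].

[14; 7, 28]

a₀ = ⌊√200⌋ = 14.
With m₀=0, d₀=1 and mₖ₊₁ = dₖaₖ − mₖ, dₖ₊₁ = (n − mₖ₊₁²)/dₖ, aₖ₊₁ = ⌊(a₀+mₖ₊₁)/dₖ₊₁⌋:
  k=1: m=14, d=4, a=7
  k=2: m=14, d=1, a=28
d=1 and a=2a₀=28 at k=2, so the next step gives (m, d) = (14, 4) again — its k=1 value — and the period has length 2.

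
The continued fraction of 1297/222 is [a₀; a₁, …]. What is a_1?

1

1297 = 5·222 + 187   →  a_0 = 5
222 = 1·187 + 35   →  a_1 = 1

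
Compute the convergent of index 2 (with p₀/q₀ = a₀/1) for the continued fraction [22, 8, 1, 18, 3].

199/9

Using pₖ = aₖpₖ₋₁ + pₖ₋₂, qₖ = aₖqₖ₋₁ + qₖ₋₂ (with p₋₁=1, p₋₂=0, q₋₁=0, q₋₂=1):
  k=0: a=22, p=22, q=1
  k=1: a=8, p=177, q=8
  k=2: a=1, p=199, q=9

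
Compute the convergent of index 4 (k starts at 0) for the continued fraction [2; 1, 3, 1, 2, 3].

Using pₖ = aₖpₖ₋₁ + pₖ₋₂, qₖ = aₖqₖ₋₁ + qₖ₋₂ (with p₋₁=1, p₋₂=0, q₋₁=0, q₋₂=1):
  k=0: a=2, p=2, q=1
  k=1: a=1, p=3, q=1
  k=2: a=3, p=11, q=4
  k=3: a=1, p=14, q=5
  k=4: a=2, p=39, q=14

39/14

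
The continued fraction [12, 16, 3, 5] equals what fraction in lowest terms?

Using pₖ = aₖpₖ₋₁ + pₖ₋₂ and qₖ = aₖqₖ₋₁ + qₖ₋₂:
  k=0: a=12, p=12, q=1
  k=1: a=16, p=193, q=16
  k=2: a=3, p=591, q=49
  k=3: a=5, p=3148, q=261

3148/261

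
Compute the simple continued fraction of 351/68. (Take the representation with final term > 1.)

[5; 6, 5, 2]

351 = 5·68 + 11
68 = 6·11 + 2
11 = 5·2 + 1
2 = 2·1 + 0  (stop)
So 351/68 = [5; 6, 5, 2].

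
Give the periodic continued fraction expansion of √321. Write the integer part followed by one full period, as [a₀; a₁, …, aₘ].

a₀ = ⌊√321⌋ = 17.
With m₀=0, d₀=1 and mₖ₊₁ = dₖaₖ − mₖ, dₖ₊₁ = (n − mₖ₊₁²)/dₖ, aₖ₊₁ = ⌊(a₀+mₖ₊₁)/dₖ₊₁⌋:
  k=1: m=17, d=32, a=1
  k=2: m=15, d=3, a=10
  k=3: m=15, d=32, a=1
  k=4: m=17, d=1, a=34
d=1 and a=2a₀=34 at k=4, so the next step gives (m, d) = (17, 32) again — its k=1 value — and the period has length 4.

[17; 1, 10, 1, 34]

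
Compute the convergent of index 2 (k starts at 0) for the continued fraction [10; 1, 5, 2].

65/6

Using pₖ = aₖpₖ₋₁ + pₖ₋₂, qₖ = aₖqₖ₋₁ + qₖ₋₂ (with p₋₁=1, p₋₂=0, q₋₁=0, q₋₂=1):
  k=0: a=10, p=10, q=1
  k=1: a=1, p=11, q=1
  k=2: a=5, p=65, q=6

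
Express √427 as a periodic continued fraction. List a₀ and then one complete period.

a₀ = ⌊√427⌋ = 20.
With m₀=0, d₀=1 and mₖ₊₁ = dₖaₖ − mₖ, dₖ₊₁ = (n − mₖ₊₁²)/dₖ, aₖ₊₁ = ⌊(a₀+mₖ₊₁)/dₖ₊₁⌋:
  k=1: m=20, d=27, a=1
  k=2: m=7, d=14, a=1
  k=3: m=7, d=27, a=1
  k=4: m=20, d=1, a=40
d=1 and a=2a₀=40 at k=4, so the next step gives (m, d) = (20, 27) again — its k=1 value — and the period has length 4.

[20; 1, 1, 1, 40]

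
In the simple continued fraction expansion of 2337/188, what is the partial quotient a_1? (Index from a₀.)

2

2337 = 12·188 + 81   →  a_0 = 12
188 = 2·81 + 26   →  a_1 = 2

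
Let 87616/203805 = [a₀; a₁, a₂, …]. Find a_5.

87616 = 0·203805 + 87616   →  a_0 = 0
203805 = 2·87616 + 28573   →  a_1 = 2
87616 = 3·28573 + 1897   →  a_2 = 3
28573 = 15·1897 + 118   →  a_3 = 15
1897 = 16·118 + 9   →  a_4 = 16
118 = 13·9 + 1   →  a_5 = 13

13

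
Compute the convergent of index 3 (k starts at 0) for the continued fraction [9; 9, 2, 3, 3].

Using pₖ = aₖpₖ₋₁ + pₖ₋₂, qₖ = aₖqₖ₋₁ + qₖ₋₂ (with p₋₁=1, p₋₂=0, q₋₁=0, q₋₂=1):
  k=0: a=9, p=9, q=1
  k=1: a=9, p=82, q=9
  k=2: a=2, p=173, q=19
  k=3: a=3, p=601, q=66

601/66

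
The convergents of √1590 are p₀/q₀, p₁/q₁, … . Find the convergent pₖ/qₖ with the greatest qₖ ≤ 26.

319/8

√1590 = [39; 1, 6, 1, 78, …] (period length 4).
Convergents:
  p_0/q_0 = 39/1
  p_1/q_1 = 40/1
  p_2/q_2 = 279/7
  p_3/q_3 = 319/8
  p_4/q_4 = 25161/631
q_3 = 8 ≤ 26 < 631 = q_4, so the answer is 319/8.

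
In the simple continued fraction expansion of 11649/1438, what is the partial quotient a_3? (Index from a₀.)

11

11649 = 8·1438 + 145   →  a_0 = 8
1438 = 9·145 + 133   →  a_1 = 9
145 = 1·133 + 12   →  a_2 = 1
133 = 11·12 + 1   →  a_3 = 11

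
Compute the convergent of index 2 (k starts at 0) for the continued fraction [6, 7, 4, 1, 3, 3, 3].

Using pₖ = aₖpₖ₋₁ + pₖ₋₂, qₖ = aₖqₖ₋₁ + qₖ₋₂ (with p₋₁=1, p₋₂=0, q₋₁=0, q₋₂=1):
  k=0: a=6, p=6, q=1
  k=1: a=7, p=43, q=7
  k=2: a=4, p=178, q=29

178/29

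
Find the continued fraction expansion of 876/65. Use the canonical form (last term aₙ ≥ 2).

[13; 2, 10, 3]

876 = 13×65 + 31
65 = 2×31 + 3
31 = 10×3 + 1
3 = 3×1 + 0  (stop)
So 876/65 = [13; 2, 10, 3].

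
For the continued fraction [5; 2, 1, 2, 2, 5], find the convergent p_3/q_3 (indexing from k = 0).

43/8

Using pₖ = aₖpₖ₋₁ + pₖ₋₂, qₖ = aₖqₖ₋₁ + qₖ₋₂ (with p₋₁=1, p₋₂=0, q₋₁=0, q₋₂=1):
  k=0: a=5, p=5, q=1
  k=1: a=2, p=11, q=2
  k=2: a=1, p=16, q=3
  k=3: a=2, p=43, q=8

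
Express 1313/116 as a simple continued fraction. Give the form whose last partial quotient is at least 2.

1313 = 11*116 + 37
116 = 3*37 + 5
37 = 7*5 + 2
5 = 2*2 + 1
2 = 2*1 + 0  (stop)
So 1313/116 = [11; 3, 7, 2, 2].

[11; 3, 7, 2, 2]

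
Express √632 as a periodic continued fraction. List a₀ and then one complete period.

[25; 7, 6, 7, 50]

a₀ = ⌊√632⌋ = 25.
With m₀=0, d₀=1 and mₖ₊₁ = dₖaₖ − mₖ, dₖ₊₁ = (n − mₖ₊₁²)/dₖ, aₖ₊₁ = ⌊(a₀+mₖ₊₁)/dₖ₊₁⌋:
  k=1: m=25, d=7, a=7
  k=2: m=24, d=8, a=6
  k=3: m=24, d=7, a=7
  k=4: m=25, d=1, a=50
d=1 and a=2a₀=50 at k=4, so the next step gives (m, d) = (25, 7) again — its k=1 value — and the period has length 4.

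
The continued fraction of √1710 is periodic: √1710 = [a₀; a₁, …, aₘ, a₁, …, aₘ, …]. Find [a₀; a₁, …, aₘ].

[41; 2, 1, 5, 4, 5, 1, 2, 82]

a₀ = ⌊√1710⌋ = 41.
With m₀=0, d₀=1 and mₖ₊₁ = dₖaₖ − mₖ, dₖ₊₁ = (n − mₖ₊₁²)/dₖ, aₖ₊₁ = ⌊(a₀+mₖ₊₁)/dₖ₊₁⌋:
  k=1: m=41, d=29, a=2
  k=2: m=17, d=49, a=1
  k=3: m=32, d=14, a=5
  k=4: m=38, d=19, a=4
  k=5: m=38, d=14, a=5
  k=6: m=32, d=49, a=1
  k=7: m=17, d=29, a=2
  k=8: m=41, d=1, a=82
d=1 and a=2a₀=82 at k=8, so the next step gives (m, d) = (41, 29) again — its k=1 value — and the period has length 8.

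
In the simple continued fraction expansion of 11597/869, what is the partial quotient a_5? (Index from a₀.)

11597 = 13·869 + 300   →  a_0 = 13
869 = 2·300 + 269   →  a_1 = 2
300 = 1·269 + 31   →  a_2 = 1
269 = 8·31 + 21   →  a_3 = 8
31 = 1·21 + 10   →  a_4 = 1
21 = 2·10 + 1   →  a_5 = 2

2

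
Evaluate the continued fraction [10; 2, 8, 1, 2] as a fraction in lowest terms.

576/55

Using pₖ = aₖpₖ₋₁ + pₖ₋₂ and qₖ = aₖqₖ₋₁ + qₖ₋₂:
  k=0: a=10, p=10, q=1
  k=1: a=2, p=21, q=2
  k=2: a=8, p=178, q=17
  k=3: a=1, p=199, q=19
  k=4: a=2, p=576, q=55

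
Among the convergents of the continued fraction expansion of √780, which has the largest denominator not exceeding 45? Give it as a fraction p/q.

391/14

√780 = [27; 1, 12, 1, 54, …] (period length 4).
Convergents:
  p_0/q_0 = 27/1
  p_1/q_1 = 28/1
  p_2/q_2 = 363/13
  p_3/q_3 = 391/14
  p_4/q_4 = 21477/769
q_3 = 14 ≤ 45 < 769 = q_4, so the answer is 391/14.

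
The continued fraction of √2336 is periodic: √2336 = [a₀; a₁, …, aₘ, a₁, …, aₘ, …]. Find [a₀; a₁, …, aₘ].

[48; 3, 96]

a₀ = ⌊√2336⌋ = 48.
With m₀=0, d₀=1 and mₖ₊₁ = dₖaₖ − mₖ, dₖ₊₁ = (n − mₖ₊₁²)/dₖ, aₖ₊₁ = ⌊(a₀+mₖ₊₁)/dₖ₊₁⌋:
  k=1: m=48, d=32, a=3
  k=2: m=48, d=1, a=96
d=1 and a=2a₀=96 at k=2, so the next step gives (m, d) = (48, 32) again — its k=1 value — and the period has length 2.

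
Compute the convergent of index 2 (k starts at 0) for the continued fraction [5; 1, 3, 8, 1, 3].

23/4

Using pₖ = aₖpₖ₋₁ + pₖ₋₂, qₖ = aₖqₖ₋₁ + qₖ₋₂ (with p₋₁=1, p₋₂=0, q₋₁=0, q₋₂=1):
  k=0: a=5, p=5, q=1
  k=1: a=1, p=6, q=1
  k=2: a=3, p=23, q=4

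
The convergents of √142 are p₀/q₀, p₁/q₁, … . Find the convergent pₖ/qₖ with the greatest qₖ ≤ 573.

√142 = [11; 1, 10, 1, 22, …] (period length 4).
Convergents:
  p_0/q_0 = 11/1
  p_1/q_1 = 12/1
  p_2/q_2 = 131/11
  p_3/q_3 = 143/12
  p_4/q_4 = 3277/275
  p_5/q_5 = 3420/287
  p_6/q_6 = 37477/3145
q_5 = 287 ≤ 573 < 3145 = q_6, so the answer is 3420/287.

3420/287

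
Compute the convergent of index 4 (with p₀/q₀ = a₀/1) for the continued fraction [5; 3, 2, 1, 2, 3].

143/27

Using pₖ = aₖpₖ₋₁ + pₖ₋₂, qₖ = aₖqₖ₋₁ + qₖ₋₂ (with p₋₁=1, p₋₂=0, q₋₁=0, q₋₂=1):
  k=0: a=5, p=5, q=1
  k=1: a=3, p=16, q=3
  k=2: a=2, p=37, q=7
  k=3: a=1, p=53, q=10
  k=4: a=2, p=143, q=27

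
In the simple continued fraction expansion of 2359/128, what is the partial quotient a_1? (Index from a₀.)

2

2359 = 18·128 + 55   →  a_0 = 18
128 = 2·55 + 18   →  a_1 = 2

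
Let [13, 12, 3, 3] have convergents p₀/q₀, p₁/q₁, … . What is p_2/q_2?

Using pₖ = aₖpₖ₋₁ + pₖ₋₂, qₖ = aₖqₖ₋₁ + qₖ₋₂ (with p₋₁=1, p₋₂=0, q₋₁=0, q₋₂=1):
  k=0: a=13, p=13, q=1
  k=1: a=12, p=157, q=12
  k=2: a=3, p=484, q=37

484/37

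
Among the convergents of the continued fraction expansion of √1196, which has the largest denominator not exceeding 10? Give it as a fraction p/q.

√1196 = [34; 1, 1, 2, 1, 1, 68, …] (period length 6).
Convergents:
  p_0/q_0 = 34/1
  p_1/q_1 = 35/1
  p_2/q_2 = 69/2
  p_3/q_3 = 173/5
  p_4/q_4 = 242/7
  p_5/q_5 = 415/12
q_4 = 7 ≤ 10 < 12 = q_5, so the answer is 242/7.

242/7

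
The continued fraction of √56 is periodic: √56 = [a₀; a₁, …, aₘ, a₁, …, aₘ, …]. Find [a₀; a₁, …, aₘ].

[7; 2, 14]

a₀ = ⌊√56⌋ = 7.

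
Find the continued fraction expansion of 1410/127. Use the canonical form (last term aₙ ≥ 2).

[11; 9, 1, 3, 3]

1410 = 11*127 + 13
127 = 9*13 + 10
13 = 1*10 + 3
10 = 3*3 + 1
3 = 3*1 + 0  (stop)
So 1410/127 = [11; 9, 1, 3, 3].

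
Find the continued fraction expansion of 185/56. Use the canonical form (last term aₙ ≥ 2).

[3; 3, 3, 2, 2]

185 = 3·56 + 17
56 = 3·17 + 5
17 = 3·5 + 2
5 = 2·2 + 1
2 = 2·1 + 0  (stop)
So 185/56 = [3; 3, 3, 2, 2].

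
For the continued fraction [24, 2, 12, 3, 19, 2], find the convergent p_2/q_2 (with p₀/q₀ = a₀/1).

Using pₖ = aₖpₖ₋₁ + pₖ₋₂, qₖ = aₖqₖ₋₁ + qₖ₋₂ (with p₋₁=1, p₋₂=0, q₋₁=0, q₋₂=1):
  k=0: a=24, p=24, q=1
  k=1: a=2, p=49, q=2
  k=2: a=12, p=612, q=25

612/25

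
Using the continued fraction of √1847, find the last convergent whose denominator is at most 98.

1848/43

√1847 = [42; 1, 41, 1, 84, …] (period length 4).
Convergents:
  p_0/q_0 = 42/1
  p_1/q_1 = 43/1
  p_2/q_2 = 1805/42
  p_3/q_3 = 1848/43
  p_4/q_4 = 157037/3654
q_3 = 43 ≤ 98 < 3654 = q_4, so the answer is 1848/43.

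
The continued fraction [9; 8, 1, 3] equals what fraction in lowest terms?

319/35

Using pₖ = aₖpₖ₋₁ + pₖ₋₂ and qₖ = aₖqₖ₋₁ + qₖ₋₂:
  k=0: a=9, p=9, q=1
  k=1: a=8, p=73, q=8
  k=2: a=1, p=82, q=9
  k=3: a=3, p=319, q=35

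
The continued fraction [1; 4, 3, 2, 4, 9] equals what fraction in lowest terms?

1513/1227

Fold from the inside: start with 9/1.
  4 + 1/9 = 37/9
  2 + 9/37 = 83/37
  3 + 37/83 = 286/83
  4 + 83/286 = 1227/286
  1 + 286/1227 = 1513/1227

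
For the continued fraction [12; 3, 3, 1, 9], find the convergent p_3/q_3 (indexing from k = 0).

160/13

Using pₖ = aₖpₖ₋₁ + pₖ₋₂, qₖ = aₖqₖ₋₁ + qₖ₋₂ (with p₋₁=1, p₋₂=0, q₋₁=0, q₋₂=1):
  k=0: a=12, p=12, q=1
  k=1: a=3, p=37, q=3
  k=2: a=3, p=123, q=10
  k=3: a=1, p=160, q=13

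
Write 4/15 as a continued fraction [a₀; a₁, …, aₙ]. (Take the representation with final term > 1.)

[0; 3, 1, 3]

4 = 0*15 + 4
15 = 3*4 + 3
4 = 1*3 + 1
3 = 3*1 + 0  (stop)
So 4/15 = [0; 3, 1, 3].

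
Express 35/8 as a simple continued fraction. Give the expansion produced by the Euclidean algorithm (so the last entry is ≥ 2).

35 = 4*8 + 3
8 = 2*3 + 2
3 = 1*2 + 1
2 = 2*1 + 0  (stop)
So 35/8 = [4; 2, 1, 2].

[4; 2, 1, 2]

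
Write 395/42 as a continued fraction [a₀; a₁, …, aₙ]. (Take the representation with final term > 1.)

395 = 9·42 + 17
42 = 2·17 + 8
17 = 2·8 + 1
8 = 8·1 + 0  (stop)
So 395/42 = [9; 2, 2, 8].

[9; 2, 2, 8]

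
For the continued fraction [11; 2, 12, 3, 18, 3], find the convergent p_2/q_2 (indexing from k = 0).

Using pₖ = aₖpₖ₋₁ + pₖ₋₂, qₖ = aₖqₖ₋₁ + qₖ₋₂ (with p₋₁=1, p₋₂=0, q₋₁=0, q₋₂=1):
  k=0: a=11, p=11, q=1
  k=1: a=2, p=23, q=2
  k=2: a=12, p=287, q=25

287/25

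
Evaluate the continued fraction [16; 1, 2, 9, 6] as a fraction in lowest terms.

Using pₖ = aₖpₖ₋₁ + pₖ₋₂ and qₖ = aₖqₖ₋₁ + qₖ₋₂:
  k=0: a=16, p=16, q=1
  k=1: a=1, p=17, q=1
  k=2: a=2, p=50, q=3
  k=3: a=9, p=467, q=28
  k=4: a=6, p=2852, q=171

2852/171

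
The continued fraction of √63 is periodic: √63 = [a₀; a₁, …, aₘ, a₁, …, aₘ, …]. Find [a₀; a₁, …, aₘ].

a₀ = ⌊√63⌋ = 7.
With m₀=0, d₀=1 and mₖ₊₁ = dₖaₖ − mₖ, dₖ₊₁ = (n − mₖ₊₁²)/dₖ, aₖ₊₁ = ⌊(a₀+mₖ₊₁)/dₖ₊₁⌋:
  k=1: m=7, d=14, a=1
  k=2: m=7, d=1, a=14
d=1 and a=2a₀=14 at k=2, so the next step gives (m, d) = (7, 14) again — its k=1 value — and the period has length 2.

[7; 1, 14]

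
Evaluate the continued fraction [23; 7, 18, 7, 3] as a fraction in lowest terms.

Using pₖ = aₖpₖ₋₁ + pₖ₋₂ and qₖ = aₖqₖ₋₁ + qₖ₋₂:
  k=0: a=23, p=23, q=1
  k=1: a=7, p=162, q=7
  k=2: a=18, p=2939, q=127
  k=3: a=7, p=20735, q=896
  k=4: a=3, p=65144, q=2815

65144/2815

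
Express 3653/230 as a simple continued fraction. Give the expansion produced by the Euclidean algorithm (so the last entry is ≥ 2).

3653 = 15·230 + 203
230 = 1·203 + 27
203 = 7·27 + 14
27 = 1·14 + 13
14 = 1·13 + 1
13 = 13·1 + 0  (stop)
So 3653/230 = [15; 1, 7, 1, 1, 13].

[15; 1, 7, 1, 1, 13]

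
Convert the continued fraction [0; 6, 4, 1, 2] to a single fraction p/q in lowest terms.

14/87

Fold from the inside: start with 2/1.
  1 + 1/2 = 3/2
  4 + 2/3 = 14/3
  6 + 3/14 = 87/14
  0 + 14/87 = 14/87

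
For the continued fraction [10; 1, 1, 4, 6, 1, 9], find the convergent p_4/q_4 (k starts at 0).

591/56

Using pₖ = aₖpₖ₋₁ + pₖ₋₂, qₖ = aₖqₖ₋₁ + qₖ₋₂ (with p₋₁=1, p₋₂=0, q₋₁=0, q₋₂=1):
  k=0: a=10, p=10, q=1
  k=1: a=1, p=11, q=1
  k=2: a=1, p=21, q=2
  k=3: a=4, p=95, q=9
  k=4: a=6, p=591, q=56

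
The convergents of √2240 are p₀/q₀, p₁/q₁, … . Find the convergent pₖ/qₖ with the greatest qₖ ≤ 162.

√2240 = [47; 3, 23, 3, 94, …] (period length 4).
Convergents:
  p_0/q_0 = 47/1
  p_1/q_1 = 142/3
  p_2/q_2 = 3313/70
  p_3/q_3 = 10081/213
q_2 = 70 ≤ 162 < 213 = q_3, so the answer is 3313/70.

3313/70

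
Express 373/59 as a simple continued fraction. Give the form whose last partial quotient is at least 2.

[6; 3, 9, 2]

373 = 6*59 + 19
59 = 3*19 + 2
19 = 9*2 + 1
2 = 2*1 + 0  (stop)
So 373/59 = [6; 3, 9, 2].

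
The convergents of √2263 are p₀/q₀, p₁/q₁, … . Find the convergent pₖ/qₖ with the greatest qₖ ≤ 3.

√2263 = [47; 1, 1, 3, 47, 3, 1, 1, 94, …] (period length 8).
Convergents:
  p_0/q_0 = 47/1
  p_1/q_1 = 48/1
  p_2/q_2 = 95/2
  p_3/q_3 = 333/7
q_2 = 2 ≤ 3 < 7 = q_3, so the answer is 95/2.

95/2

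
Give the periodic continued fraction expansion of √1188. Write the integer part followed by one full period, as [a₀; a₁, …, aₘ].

a₀ = ⌊√1188⌋ = 34.
With m₀=0, d₀=1 and mₖ₊₁ = dₖaₖ − mₖ, dₖ₊₁ = (n − mₖ₊₁²)/dₖ, aₖ₊₁ = ⌊(a₀+mₖ₊₁)/dₖ₊₁⌋:
  k=1: m=34, d=32, a=2
  k=2: m=30, d=9, a=7
  k=3: m=33, d=11, a=6
  k=4: m=33, d=9, a=7
  k=5: m=30, d=32, a=2
  k=6: m=34, d=1, a=68
d=1 and a=2a₀=68 at k=6, so the next step gives (m, d) = (34, 32) again — its k=1 value — and the period has length 6.

[34; 2, 7, 6, 7, 2, 68]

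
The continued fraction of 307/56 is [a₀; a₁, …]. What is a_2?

307 = 5·56 + 27   →  a_0 = 5
56 = 2·27 + 2   →  a_1 = 2
27 = 13·2 + 1   →  a_2 = 13

13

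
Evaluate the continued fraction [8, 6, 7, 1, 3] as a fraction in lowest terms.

1551/190

Using pₖ = aₖpₖ₋₁ + pₖ₋₂ and qₖ = aₖqₖ₋₁ + qₖ₋₂:
  k=0: a=8, p=8, q=1
  k=1: a=6, p=49, q=6
  k=2: a=7, p=351, q=43
  k=3: a=1, p=400, q=49
  k=4: a=3, p=1551, q=190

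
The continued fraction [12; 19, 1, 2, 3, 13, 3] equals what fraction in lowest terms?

Fold from the inside: start with 3/1.
  13 + 1/3 = 40/3
  3 + 3/40 = 123/40
  2 + 40/123 = 286/123
  1 + 123/286 = 409/286
  19 + 286/409 = 8057/409
  12 + 409/8057 = 97093/8057

97093/8057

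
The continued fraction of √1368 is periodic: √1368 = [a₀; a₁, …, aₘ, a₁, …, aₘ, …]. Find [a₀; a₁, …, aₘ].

a₀ = ⌊√1368⌋ = 36.
With m₀=0, d₀=1 and mₖ₊₁ = dₖaₖ − mₖ, dₖ₊₁ = (n − mₖ₊₁²)/dₖ, aₖ₊₁ = ⌊(a₀+mₖ₊₁)/dₖ₊₁⌋:
  k=1: m=36, d=72, a=1
  k=2: m=36, d=1, a=72
d=1 and a=2a₀=72 at k=2, so the next step gives (m, d) = (36, 72) again — its k=1 value — and the period has length 2.

[36; 1, 72]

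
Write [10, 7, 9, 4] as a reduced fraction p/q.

Using pₖ = aₖpₖ₋₁ + pₖ₋₂ and qₖ = aₖqₖ₋₁ + qₖ₋₂:
  k=0: a=10, p=10, q=1
  k=1: a=7, p=71, q=7
  k=2: a=9, p=649, q=64
  k=3: a=4, p=2667, q=263

2667/263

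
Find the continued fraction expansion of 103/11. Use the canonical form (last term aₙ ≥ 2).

103 = 9*11 + 4
11 = 2*4 + 3
4 = 1*3 + 1
3 = 3*1 + 0  (stop)
So 103/11 = [9; 2, 1, 3].

[9; 2, 1, 3]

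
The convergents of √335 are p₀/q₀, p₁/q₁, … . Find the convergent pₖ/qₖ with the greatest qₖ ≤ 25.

183/10

√335 = [18; 3, 3, 3, 36, …] (period length 4).
Convergents:
  p_0/q_0 = 18/1
  p_1/q_1 = 55/3
  p_2/q_2 = 183/10
  p_3/q_3 = 604/33
q_2 = 10 ≤ 25 < 33 = q_3, so the answer is 183/10.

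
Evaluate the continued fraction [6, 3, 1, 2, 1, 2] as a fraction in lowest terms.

Using pₖ = aₖpₖ₋₁ + pₖ₋₂ and qₖ = aₖqₖ₋₁ + qₖ₋₂:
  k=0: a=6, p=6, q=1
  k=1: a=3, p=19, q=3
  k=2: a=1, p=25, q=4
  k=3: a=2, p=69, q=11
  k=4: a=1, p=94, q=15
  k=5: a=2, p=257, q=41

257/41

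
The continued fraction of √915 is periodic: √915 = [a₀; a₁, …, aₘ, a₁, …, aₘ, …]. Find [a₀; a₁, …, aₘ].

[30; 4, 60]

a₀ = ⌊√915⌋ = 30.
With m₀=0, d₀=1 and mₖ₊₁ = dₖaₖ − mₖ, dₖ₊₁ = (n − mₖ₊₁²)/dₖ, aₖ₊₁ = ⌊(a₀+mₖ₊₁)/dₖ₊₁⌋:
  k=1: m=30, d=15, a=4
  k=2: m=30, d=1, a=60
d=1 and a=2a₀=60 at k=2, so the next step gives (m, d) = (30, 15) again — its k=1 value — and the period has length 2.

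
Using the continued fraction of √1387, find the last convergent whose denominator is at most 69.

1229/33

√1387 = [37; 4, 8, 37, 8, 4, 74, …] (period length 6).
Convergents:
  p_0/q_0 = 37/1
  p_1/q_1 = 149/4
  p_2/q_2 = 1229/33
  p_3/q_3 = 45622/1225
q_2 = 33 ≤ 69 < 1225 = q_3, so the answer is 1229/33.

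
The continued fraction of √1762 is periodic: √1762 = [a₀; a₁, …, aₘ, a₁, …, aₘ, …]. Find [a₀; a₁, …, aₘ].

[41; 1, 40, 1, 82]

a₀ = ⌊√1762⌋ = 41.
With m₀=0, d₀=1 and mₖ₊₁ = dₖaₖ − mₖ, dₖ₊₁ = (n − mₖ₊₁²)/dₖ, aₖ₊₁ = ⌊(a₀+mₖ₊₁)/dₖ₊₁⌋:
  k=1: m=41, d=81, a=1
  k=2: m=40, d=2, a=40
  k=3: m=40, d=81, a=1
  k=4: m=41, d=1, a=82
d=1 and a=2a₀=82 at k=4, so the next step gives (m, d) = (41, 81) again — its k=1 value — and the period has length 4.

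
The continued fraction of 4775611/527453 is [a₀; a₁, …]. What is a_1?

4775611 = 9·527453 + 28534   →  a_0 = 9
527453 = 18·28534 + 13841   →  a_1 = 18

18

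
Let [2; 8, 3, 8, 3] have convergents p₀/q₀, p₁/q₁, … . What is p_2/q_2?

53/25

Using pₖ = aₖpₖ₋₁ + pₖ₋₂, qₖ = aₖqₖ₋₁ + qₖ₋₂ (with p₋₁=1, p₋₂=0, q₋₁=0, q₋₂=1):
  k=0: a=2, p=2, q=1
  k=1: a=8, p=17, q=8
  k=2: a=3, p=53, q=25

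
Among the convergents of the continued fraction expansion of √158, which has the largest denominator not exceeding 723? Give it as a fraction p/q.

√158 = [12; 1, 1, 3, 12, 3, 1, 1, 24, …] (period length 8).
Convergents:
  p_0/q_0 = 12/1
  p_1/q_1 = 13/1
  p_2/q_2 = 25/2
  p_3/q_3 = 88/7
  p_4/q_4 = 1081/86
  p_5/q_5 = 3331/265
  p_6/q_6 = 4412/351
  p_7/q_7 = 7743/616
  p_8/q_8 = 190244/15135
q_7 = 616 ≤ 723 < 15135 = q_8, so the answer is 7743/616.

7743/616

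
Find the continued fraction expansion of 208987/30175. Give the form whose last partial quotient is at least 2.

[6; 1, 12, 2, 14, 4, 2, 8]

208987 = 6·30175 + 27937
30175 = 1·27937 + 2238
27937 = 12·2238 + 1081
2238 = 2·1081 + 76
1081 = 14·76 + 17
76 = 4·17 + 8
17 = 2·8 + 1
8 = 8·1 + 0  (stop)
So 208987/30175 = [6; 1, 12, 2, 14, 4, 2, 8].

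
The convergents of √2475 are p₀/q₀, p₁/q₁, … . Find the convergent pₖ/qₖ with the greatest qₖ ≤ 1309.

59351/1193

√2475 = [49; 1, 2, 1, 98, …] (period length 4).
Convergents:
  p_0/q_0 = 49/1
  p_1/q_1 = 50/1
  p_2/q_2 = 149/3
  p_3/q_3 = 199/4
  p_4/q_4 = 19651/395
  p_5/q_5 = 19850/399
  p_6/q_6 = 59351/1193
  p_7/q_7 = 79201/1592
q_6 = 1193 ≤ 1309 < 1592 = q_7, so the answer is 59351/1193.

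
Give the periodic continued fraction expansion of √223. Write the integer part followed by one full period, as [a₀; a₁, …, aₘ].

a₀ = ⌊√223⌋ = 14.
With m₀=0, d₀=1 and mₖ₊₁ = dₖaₖ − mₖ, dₖ₊₁ = (n − mₖ₊₁²)/dₖ, aₖ₊₁ = ⌊(a₀+mₖ₊₁)/dₖ₊₁⌋:
  k=1: m=14, d=27, a=1
  k=2: m=13, d=2, a=13
  k=3: m=13, d=27, a=1
  k=4: m=14, d=1, a=28
d=1 and a=2a₀=28 at k=4, so the next step gives (m, d) = (14, 27) again — its k=1 value — and the period has length 4.

[14; 1, 13, 1, 28]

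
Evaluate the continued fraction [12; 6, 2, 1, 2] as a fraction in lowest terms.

620/51

Using pₖ = aₖpₖ₋₁ + pₖ₋₂ and qₖ = aₖqₖ₋₁ + qₖ₋₂:
  k=0: a=12, p=12, q=1
  k=1: a=6, p=73, q=6
  k=2: a=2, p=158, q=13
  k=3: a=1, p=231, q=19
  k=4: a=2, p=620, q=51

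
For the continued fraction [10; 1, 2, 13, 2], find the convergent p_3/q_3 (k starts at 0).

Using pₖ = aₖpₖ₋₁ + pₖ₋₂, qₖ = aₖqₖ₋₁ + qₖ₋₂ (with p₋₁=1, p₋₂=0, q₋₁=0, q₋₂=1):
  k=0: a=10, p=10, q=1
  k=1: a=1, p=11, q=1
  k=2: a=2, p=32, q=3
  k=3: a=13, p=427, q=40

427/40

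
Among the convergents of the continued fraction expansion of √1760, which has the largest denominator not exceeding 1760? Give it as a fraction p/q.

73081/1742

√1760 = [41; 1, 19, 1, 82, …] (period length 4).
Convergents:
  p_0/q_0 = 41/1
  p_1/q_1 = 42/1
  p_2/q_2 = 839/20
  p_3/q_3 = 881/21
  p_4/q_4 = 73081/1742
  p_5/q_5 = 73962/1763
q_4 = 1742 ≤ 1760 < 1763 = q_5, so the answer is 73081/1742.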